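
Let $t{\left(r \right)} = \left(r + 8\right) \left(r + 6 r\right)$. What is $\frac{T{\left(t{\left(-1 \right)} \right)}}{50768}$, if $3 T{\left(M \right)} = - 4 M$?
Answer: $\frac{49}{38076} \approx 0.0012869$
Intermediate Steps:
$t{\left(r \right)} = 7 r \left(8 + r\right)$ ($t{\left(r \right)} = \left(8 + r\right) 7 r = 7 r \left(8 + r\right)$)
$T{\left(M \right)} = - \frac{4 M}{3}$ ($T{\left(M \right)} = \frac{\left(-4\right) M}{3} = - \frac{4 M}{3}$)
$\frac{T{\left(t{\left(-1 \right)} \right)}}{50768} = \frac{\left(- \frac{4}{3}\right) 7 \left(-1\right) \left(8 - 1\right)}{50768} = - \frac{4 \cdot 7 \left(-1\right) 7}{3} \cdot \frac{1}{50768} = \left(- \frac{4}{3}\right) \left(-49\right) \frac{1}{50768} = \frac{196}{3} \cdot \frac{1}{50768} = \frac{49}{38076}$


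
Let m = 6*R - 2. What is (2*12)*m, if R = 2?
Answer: 240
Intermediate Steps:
m = 10 (m = 6*2 - 2 = 12 - 2 = 10)
(2*12)*m = (2*12)*10 = 24*10 = 240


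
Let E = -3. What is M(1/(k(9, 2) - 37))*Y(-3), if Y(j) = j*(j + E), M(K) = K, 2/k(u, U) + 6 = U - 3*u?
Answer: -186/383 ≈ -0.48564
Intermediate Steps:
k(u, U) = 2/(-6 + U - 3*u) (k(u, U) = 2/(-6 + (U - 3*u)) = 2/(-6 + U - 3*u))
Y(j) = j*(-3 + j) (Y(j) = j*(j - 3) = j*(-3 + j))
M(1/(k(9, 2) - 37))*Y(-3) = (-3*(-3 - 3))/(-2/(6 - 1*2 + 3*9) - 37) = (-3*(-6))/(-2/(6 - 2 + 27) - 37) = 18/(-2/31 - 37) = 18/(-1149/31) = -31/1149*18 = -186/383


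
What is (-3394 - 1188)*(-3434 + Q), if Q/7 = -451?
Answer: 30199962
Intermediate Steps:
Q = -3157 (Q = 7*(-451) = -3157)
(-3394 - 1188)*(-3434 + Q) = (-3394 - 1188)*(-3434 - 3157) = -4582*(-6591) = 30199962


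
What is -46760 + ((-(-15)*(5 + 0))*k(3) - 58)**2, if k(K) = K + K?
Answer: 106904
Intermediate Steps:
k(K) = 2*K
-46760 + ((-(-15)*(5 + 0))*k(3) - 58)**2 = -46760 + ((-(-15)*(5 + 0))*(2*3) - 58)**2 = -46760 + (-(-15)*5*6 - 58)**2 = -46760 + (-5*(-15)*6 - 58)**2 = -46760 + (75*6 - 58)**2 = -46760 + (450 - 58)**2 = -46760 + 392**2 = -46760 + 153664 = 106904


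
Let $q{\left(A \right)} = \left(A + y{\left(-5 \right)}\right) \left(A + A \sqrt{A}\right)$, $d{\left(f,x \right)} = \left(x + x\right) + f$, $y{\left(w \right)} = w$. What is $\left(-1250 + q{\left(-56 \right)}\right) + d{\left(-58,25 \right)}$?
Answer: $2158 + 6832 i \sqrt{14} \approx 2158.0 + 25563.0 i$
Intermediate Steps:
$d{\left(f,x \right)} = f + 2 x$ ($d{\left(f,x \right)} = 2 x + f = f + 2 x$)
$q{\left(A \right)} = \left(-5 + A\right) \left(A + A^{\frac{3}{2}}\right)$ ($q{\left(A \right)} = \left(A - 5\right) \left(A + A \sqrt{A}\right) = \left(-5 + A\right) \left(A + A^{\frac{3}{2}}\right)$)
$\left(-1250 + q{\left(-56 \right)}\right) + d{\left(-58,25 \right)} = \left(-1250 + \left(\left(-56\right)^{2} + \left(-56\right)^{\frac{5}{2}} - -280 - 5 \left(-56\right)^{\frac{3}{2}}\right)\right) + \left(-58 + 2 \cdot 25\right) = \left(-1250 + \left(3136 + 6272 i \sqrt{14} + 280 - 5 \left(- 112 i \sqrt{14}\right)\right)\right) + \left(-58 + 50\right) = \left(-1250 + \left(3136 + 6272 i \sqrt{14} + 280 + 560 i \sqrt{14}\right)\right) - 8 = \left(-1250 + \left(3416 + 6832 i \sqrt{14}\right)\right) - 8 = \left(2166 + 6832 i \sqrt{14}\right) - 8 = 2158 + 6832 i \sqrt{14}$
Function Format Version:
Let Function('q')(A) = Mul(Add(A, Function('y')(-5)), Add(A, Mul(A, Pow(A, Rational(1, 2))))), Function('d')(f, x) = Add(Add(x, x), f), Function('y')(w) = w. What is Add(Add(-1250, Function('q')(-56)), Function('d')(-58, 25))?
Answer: Add(2158, Mul(6832, I, Pow(14, Rational(1, 2)))) ≈ Add(2158.0, Mul(25563., I))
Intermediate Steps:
Function('d')(f, x) = Add(f, Mul(2, x)) (Function('d')(f, x) = Add(Mul(2, x), f) = Add(f, Mul(2, x)))
Function('q')(A) = Mul(Add(-5, A), Add(A, Pow(A, Rational(3, 2)))) (Function('q')(A) = Mul(Add(A, -5), Add(A, Mul(A, Pow(A, Rational(1, 2))))) = Mul(Add(-5, A), Add(A, Pow(A, Rational(3, 2)))))
Add(Add(-1250, Function('q')(-56)), Function('d')(-58, 25)) = Add(Add(-1250, Add(Pow(-56, 2), Pow(-56, Rational(5, 2)), Mul(-5, -56), Mul(-5, Pow(-56, Rational(3, 2))))), Add(-58, Mul(2, 25))) = Add(Add(-1250, Add(3136, Mul(6272, I, Pow(14, Rational(1, 2))), 280, Mul(-5, Mul(-112, I, Pow(14, Rational(1, 2)))))), Add(-58, 50)) = Add(Add(-1250, Add(3136, Mul(6272, I, Pow(14, Rational(1, 2))), 280, Mul(560, I, Pow(14, Rational(1, 2))))), -8) = Add(Add(-1250, Add(3416, Mul(6832, I, Pow(14, Rational(1, 2))))), -8) = Add(Add(2166, Mul(6832, I, Pow(14, Rational(1, 2)))), -8) = Add(2158, Mul(6832, I, Pow(14, Rational(1, 2))))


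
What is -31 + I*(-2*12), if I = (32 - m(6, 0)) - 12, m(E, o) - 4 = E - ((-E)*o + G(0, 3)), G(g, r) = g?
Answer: -271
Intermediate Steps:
m(E, o) = 4 + E + E*o (m(E, o) = 4 + (E - ((-E)*o + 0)) = 4 + (E - (-E*o + 0)) = 4 + (E - (-1)*E*o) = 4 + (E + E*o) = 4 + E + E*o)
I = 10 (I = (32 - (4 + 6 + 6*0)) - 12 = (32 - (4 + 6 + 0)) - 12 = (32 - 1*10) - 12 = (32 - 10) - 12 = 22 - 12 = 10)
-31 + I*(-2*12) = -31 + 10*(-2*12) = -31 + 10*(-24) = -31 - 240 = -271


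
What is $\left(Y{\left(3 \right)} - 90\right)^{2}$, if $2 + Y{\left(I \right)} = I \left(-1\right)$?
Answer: $9025$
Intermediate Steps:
$Y{\left(I \right)} = -2 - I$ ($Y{\left(I \right)} = -2 + I \left(-1\right) = -2 - I$)
$\left(Y{\left(3 \right)} - 90\right)^{2} = \left(\left(-2 - 3\right) - 90\right)^{2} = \left(-5 - 90\right)^{2} = \left(-95\right)^{2} = 9025$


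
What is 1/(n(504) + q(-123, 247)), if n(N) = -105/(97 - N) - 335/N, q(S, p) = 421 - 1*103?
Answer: 205128/65147279 ≈ 0.0031487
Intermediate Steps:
q(S, p) = 318 (q(S, p) = 421 - 103 = 318)
n(N) = -335/N - 105/(97 - N)
1/(n(504) + q(-123, 247)) = 1/(5*(6499 - 46*504)/(504*(-97 + 504)) + 318) = 1/(5*(1/504)*(6499 - 23184)/407 + 318) = 1/(5*(1/504)*(1/407)*(-16685) + 318) = 1/(-83425/205128 + 318) = 1/(65147279/205128) = 205128/65147279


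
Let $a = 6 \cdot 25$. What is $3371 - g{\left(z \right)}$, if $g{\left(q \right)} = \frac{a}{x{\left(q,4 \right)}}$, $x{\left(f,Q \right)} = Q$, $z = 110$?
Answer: $\frac{6667}{2} \approx 3333.5$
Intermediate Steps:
$a = 150$
$g{\left(q \right)} = \frac{75}{2}$ ($g{\left(q \right)} = \frac{150}{4} = 150 \cdot \frac{1}{4} = \frac{75}{2}$)
$3371 - g{\left(z \right)} = 3371 - \frac{75}{2} = \frac{6667}{2}$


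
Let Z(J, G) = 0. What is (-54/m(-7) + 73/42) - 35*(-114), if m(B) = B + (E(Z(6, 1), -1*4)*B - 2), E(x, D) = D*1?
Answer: 3183139/798 ≈ 3988.9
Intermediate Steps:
E(x, D) = D
m(B) = -2 - 3*B (m(B) = B + ((-1*4)*B - 2) = B + (-4*B - 2) = B + (-2 - 4*B) = -2 - 3*B)
(-54/m(-7) + 73/42) - 35*(-114) = (-54/(-2 - 3*(-7)) + 73/42) - 35*(-114) = (-54/(-2 + 21) + 73*(1/42)) + 3990 = (-54/19 + 73/42) + 3990 = -881/798 + 3990 = 3183139/798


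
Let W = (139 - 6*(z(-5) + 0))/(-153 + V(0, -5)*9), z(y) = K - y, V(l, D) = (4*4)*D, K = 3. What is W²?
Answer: 8281/762129 ≈ 0.010866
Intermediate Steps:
V(l, D) = 16*D
z(y) = 3 - y
W = -91/873 (W = (139 - 6*((3 - 1*(-5)) + 0))/(-153 + (16*(-5))*9) = (139 - 6*((3 + 5) + 0))/(-153 - 80*9) = (139 - 6*(8 + 0))/(-153 - 720) = (139 - 6*8)/(-873) = (139 - 48)*(-1/873) = 91*(-1/873) = -91/873 ≈ -0.10424)
W² = (-91/873)² = 8281/762129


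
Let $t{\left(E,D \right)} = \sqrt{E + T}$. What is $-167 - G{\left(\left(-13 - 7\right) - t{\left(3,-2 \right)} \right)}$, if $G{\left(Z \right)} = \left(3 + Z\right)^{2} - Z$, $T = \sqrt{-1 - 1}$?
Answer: $-479 - 35 \sqrt{3 + i \sqrt{2}} - i \sqrt{2} \approx -541.2 - 15.34 i$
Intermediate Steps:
$T = i \sqrt{2}$ ($T = \sqrt{-2} = i \sqrt{2} \approx 1.4142 i$)
$t{\left(E,D \right)} = \sqrt{E + i \sqrt{2}}$
$-167 - G{\left(\left(-13 - 7\right) - t{\left(3,-2 \right)} \right)} = -167 - \left(\left(3 - \left(20 + \sqrt{3 + i \sqrt{2}}\right)\right)^{2} - \left(\left(-13 - 7\right) - \sqrt{3 + i \sqrt{2}}\right)\right) = -167 - \left(\left(3 - \left(20 + \sqrt{3 + i \sqrt{2}}\right)\right)^{2} - \left(-20 - \sqrt{3 + i \sqrt{2}}\right)\right) = -167 - \left(\left(-17 - \sqrt{3 + i \sqrt{2}}\right)^{2} + \left(20 + \sqrt{3 + i \sqrt{2}}\right)\right) = -167 - \left(20 + \left(-17 - \sqrt{3 + i \sqrt{2}}\right)^{2} + \sqrt{3 + i \sqrt{2}}\right) = -187 - \left(-17 - \sqrt{3 + i \sqrt{2}}\right)^{2} - \sqrt{3 + i \sqrt{2}}$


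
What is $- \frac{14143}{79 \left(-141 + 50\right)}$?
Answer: $\frac{14143}{7189} \approx 1.9673$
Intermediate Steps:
$- \frac{14143}{79 \left(-141 + 50\right)} = - \frac{14143}{79 \left(-91\right)} = - \frac{14143}{-7189} = \left(-14143\right) \left(- \frac{1}{7189}\right) = \frac{14143}{7189}$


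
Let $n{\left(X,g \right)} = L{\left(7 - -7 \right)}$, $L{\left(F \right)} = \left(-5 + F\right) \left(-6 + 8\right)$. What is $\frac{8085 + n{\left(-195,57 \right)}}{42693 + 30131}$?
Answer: $\frac{8103}{72824} \approx 0.11127$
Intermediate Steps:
$L{\left(F \right)} = -10 + 2 F$ ($L{\left(F \right)} = \left(-5 + F\right) 2 = -10 + 2 F$)
$n{\left(X,g \right)} = 18$ ($n{\left(X,g \right)} = -10 + 2 \left(7 - -7\right) = -10 + 2 \left(7 + 7\right) = -10 + 2 \cdot 14 = -10 + 28 = 18$)
$\frac{8085 + n{\left(-195,57 \right)}}{42693 + 30131} = \frac{8085 + 18}{42693 + 30131} = \frac{8103}{72824}$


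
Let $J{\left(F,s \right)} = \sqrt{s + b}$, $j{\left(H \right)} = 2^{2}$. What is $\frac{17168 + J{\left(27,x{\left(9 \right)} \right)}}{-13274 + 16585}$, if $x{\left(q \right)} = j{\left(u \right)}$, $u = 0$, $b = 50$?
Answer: $\frac{17168}{3311} + \frac{3 \sqrt{6}}{3311} \approx 5.1874$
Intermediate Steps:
$j{\left(H \right)} = 4$
$x{\left(q \right)} = 4$
$J{\left(F,s \right)} = \sqrt{50 + s}$ ($J{\left(F,s \right)} = \sqrt{s + 50} = \sqrt{50 + s}$)
$\frac{17168 + J{\left(27,x{\left(9 \right)} \right)}}{-13274 + 16585} = \frac{17168 + \sqrt{50 + 4}}{-13274 + 16585} = \frac{17168 + \sqrt{54}}{3311} = \left(17168 + 3 \sqrt{6}\right) \frac{1}{3311} = \frac{17168}{3311} + \frac{3 \sqrt{6}}{3311}$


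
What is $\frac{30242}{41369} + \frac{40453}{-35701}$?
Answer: $- \frac{593830515}{1476914669} \approx -0.40207$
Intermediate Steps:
$\frac{30242}{41369} + \frac{40453}{-35701} = 30242 \cdot \frac{1}{41369} + 40453 \left(- \frac{1}{35701}\right) = \frac{30242}{41369} - \frac{40453}{35701} = - \frac{593830515}{1476914669}$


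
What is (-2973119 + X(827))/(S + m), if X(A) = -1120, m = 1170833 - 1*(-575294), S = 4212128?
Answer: -991413/1986085 ≈ -0.49918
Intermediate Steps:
m = 1746127 (m = 1170833 + 575294 = 1746127)
(-2973119 + X(827))/(S + m) = (-2973119 - 1120)/(4212128 + 1746127) = -2974239/5958255 = -2974239*1/5958255 = -991413/1986085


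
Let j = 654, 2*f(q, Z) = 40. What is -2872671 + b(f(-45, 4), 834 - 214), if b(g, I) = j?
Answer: -2872017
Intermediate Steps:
f(q, Z) = 20 (f(q, Z) = (1/2)*40 = 20)
b(g, I) = 654
-2872671 + b(f(-45, 4), 834 - 214) = -2872671 + 654 = -2872017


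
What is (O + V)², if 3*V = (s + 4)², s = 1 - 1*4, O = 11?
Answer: 1156/9 ≈ 128.44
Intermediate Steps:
s = -3 (s = 1 - 4 = -3)
V = ⅓ (V = (-3 + 4)²/3 = (⅓)*1² = (⅓)*1 = ⅓ ≈ 0.33333)
(O + V)² = (11 + ⅓)² = (34/3)² = 1156/9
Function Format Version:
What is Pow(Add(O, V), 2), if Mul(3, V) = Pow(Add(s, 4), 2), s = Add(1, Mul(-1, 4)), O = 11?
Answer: Rational(1156, 9) ≈ 128.44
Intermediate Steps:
s = -3 (s = Add(1, -4) = -3)
V = Rational(1, 3) (V = Mul(Rational(1, 3), Pow(Add(-3, 4), 2)) = Mul(Rational(1, 3), Pow(1, 2)) = Mul(Rational(1, 3), 1) = Rational(1, 3) ≈ 0.33333)
Pow(Add(O, V), 2) = Pow(Add(11, Rational(1, 3)), 2) = Pow(Rational(34, 3), 2) = Rational(1156, 9)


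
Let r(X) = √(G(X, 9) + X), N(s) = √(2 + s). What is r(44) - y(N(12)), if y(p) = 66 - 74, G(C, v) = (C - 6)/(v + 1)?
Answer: 8 + √1195/5 ≈ 14.914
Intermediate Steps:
G(C, v) = (-6 + C)/(1 + v)
r(X) = √(-⅗ + 11*X/10) (r(X) = √((-6 + X)/(1 + 9) + X) = √((-6 + X)/10 + X) = √((-⅗ + X/10) + X) = √(-⅗ + 11*X/10))
y(p) = -8
r(44) - y(N(12)) = √(-60 + 110*44)/10 - 1*(-8) = √(-60 + 4840)/10 + 8 = √4780/10 + 8 = (2*√1195)/10 + 8 = √1195/5 + 8 = 8 + √1195/5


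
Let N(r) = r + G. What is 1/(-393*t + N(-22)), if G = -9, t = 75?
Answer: -1/29506 ≈ -3.3891e-5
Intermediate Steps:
N(r) = -9 + r (N(r) = r - 9 = -9 + r)
1/(-393*t + N(-22)) = 1/(-393*75 + (-9 - 22)) = 1/(-29475 - 31) = 1/(-29506) = -1/29506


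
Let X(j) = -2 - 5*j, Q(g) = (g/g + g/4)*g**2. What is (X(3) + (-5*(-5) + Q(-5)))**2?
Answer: 49/16 ≈ 3.0625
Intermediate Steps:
Q(g) = g**2*(1 + g/4) (Q(g) = (1 + g*(1/4))*g**2 = (1 + g/4)*g**2 = g**2*(1 + g/4))
(X(3) + (-5*(-5) + Q(-5)))**2 = ((-2 - 5*3) + (-5*(-5) + (1/4)*(-5)**2*(4 - 5)))**2 = ((-2 - 15) + (25 + (1/4)*25*(-1)))**2 = (-17 + (25 - 25/4))**2 = (-17 + 75/4)**2 = (7/4)**2 = 49/16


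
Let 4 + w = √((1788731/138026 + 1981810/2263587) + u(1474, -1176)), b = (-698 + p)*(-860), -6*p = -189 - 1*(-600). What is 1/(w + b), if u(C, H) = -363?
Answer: 29421717993068676/19394384612563397024443 - I*√695586174853714152741462/19394384612563397024443 ≈ 1.517e-6 - 4.3003e-11*I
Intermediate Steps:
p = -137/2 (p = -(-189 - 1*(-600))/6 = -(-189 + 600)/6 = -⅙*411 = -137/2 ≈ -68.500)
b = 659190 (b = (-698 - 137/2)*(-860) = -1533/2*(-860) = 659190)
w = -4 + I*√695586174853714152741462/44633408466 (w = -4 + √((1788731/138026 + 1981810/2263587) - 363) = -4 + √((1788731*(1/138026) + 1981810*(1/2263587)) - 363) = -4 + √((255533/19718 + 1981810/2263587) - 363) = -4 + √(617498506451/44633408466 - 363) = -4 + √(-15584428766707/44633408466) = -4 + I*√695586174853714152741462/44633408466 ≈ -4.0 + 18.686*I)
1/(w + b) = 1/((-4 + I*√695586174853714152741462/44633408466) + 659190) = 1/(659186 + I*√695586174853714152741462/44633408466)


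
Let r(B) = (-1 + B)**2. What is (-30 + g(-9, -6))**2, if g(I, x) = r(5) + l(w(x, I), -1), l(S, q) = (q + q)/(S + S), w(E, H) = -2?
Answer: 729/4 ≈ 182.25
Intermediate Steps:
l(S, q) = q/S (l(S, q) = (2*q)/((2*S)) = (2*q)*(1/(2*S)) = q/S)
g(I, x) = 33/2 (g(I, x) = (-1 + 5)**2 - 1/(-2) = 4**2 - 1*(-1/2) = 16 + 1/2 = 33/2)
(-30 + g(-9, -6))**2 = (-30 + 33/2)**2 = (-27/2)**2 = 729/4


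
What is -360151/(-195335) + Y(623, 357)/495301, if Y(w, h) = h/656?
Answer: 117019416430451/63467751267760 ≈ 1.8438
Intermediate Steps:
Y(w, h) = h/656 (Y(w, h) = h*(1/656) = h/656)
-360151/(-195335) + Y(623, 357)/495301 = -360151/(-195335) + ((1/656)*357)/495301 = -360151*(-1/195335) + (357/656)*(1/495301) = 360151/195335 + 357/324917456 = 117019416430451/63467751267760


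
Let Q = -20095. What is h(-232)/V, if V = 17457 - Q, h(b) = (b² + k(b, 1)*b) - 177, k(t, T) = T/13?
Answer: 697179/488176 ≈ 1.4281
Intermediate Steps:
k(t, T) = T/13 (k(t, T) = T*(1/13) = T/13)
h(b) = -177 + b² + b/13 (h(b) = (b² + ((1/13)*1)*b) - 177 = (b² + b/13) - 177 = -177 + b² + b/13)
V = 37552 (V = 17457 - 1*(-20095) = 17457 + 20095 = 37552)
h(-232)/V = (-177 + (-232)² + (1/13)*(-232))/37552 = (-177 + 53824 - 232/13)*(1/37552) = (697179/13)*(1/37552) = 697179/488176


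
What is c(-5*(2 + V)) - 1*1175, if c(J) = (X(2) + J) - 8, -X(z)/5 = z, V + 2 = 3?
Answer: -1208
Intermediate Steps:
V = 1 (V = -2 + 3 = 1)
X(z) = -5*z
c(J) = -18 + J (c(J) = (-5*2 + J) - 8 = (-10 + J) - 8 = -18 + J)
c(-5*(2 + V)) - 1*1175 = (-18 - 5*(2 + 1)) - 1*1175 = (-18 - 5*3) - 1175 = (-18 - 15) - 1175 = -33 - 1175 = -1208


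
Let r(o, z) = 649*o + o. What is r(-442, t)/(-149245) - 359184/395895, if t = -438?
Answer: 4008947828/3939023285 ≈ 1.0178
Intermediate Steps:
r(o, z) = 650*o
r(-442, t)/(-149245) - 359184/395895 = (650*(-442))/(-149245) - 359184/395895 = -287300*(-1/149245) - 359184*1/395895 = 57460/29849 - 119728/131965 = 4008947828/3939023285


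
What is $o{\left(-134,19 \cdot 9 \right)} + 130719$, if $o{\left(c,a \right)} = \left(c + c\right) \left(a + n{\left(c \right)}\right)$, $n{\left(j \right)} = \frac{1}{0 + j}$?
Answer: $84893$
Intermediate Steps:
$n{\left(j \right)} = \frac{1}{j}$
$o{\left(c,a \right)} = 2 c \left(a + \frac{1}{c}\right)$ ($o{\left(c,a \right)} = \left(c + c\right) \left(a + \frac{1}{c}\right) = 2 c \left(a + \frac{1}{c}\right)$)
$o{\left(-134,19 \cdot 9 \right)} + 130719 = \left(2 + 2 \cdot 19 \cdot 9 \left(-134\right)\right) + 130719 = \left(2 + 2 \cdot 171 \left(-134\right)\right) + 130719 = \left(2 - 45828\right) + 130719 = -45826 + 130719 = 84893$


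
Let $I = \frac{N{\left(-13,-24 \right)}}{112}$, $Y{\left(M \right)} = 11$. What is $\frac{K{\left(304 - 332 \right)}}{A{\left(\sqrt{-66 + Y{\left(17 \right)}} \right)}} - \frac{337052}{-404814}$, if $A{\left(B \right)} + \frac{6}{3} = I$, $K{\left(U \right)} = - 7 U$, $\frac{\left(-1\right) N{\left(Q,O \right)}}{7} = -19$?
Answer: $- \frac{632557514}{2631291} \approx -240.4$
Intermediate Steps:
$N{\left(Q,O \right)} = 133$ ($N{\left(Q,O \right)} = \left(-7\right) \left(-19\right) = 133$)
$I = \frac{19}{16}$ ($I = \frac{133}{112} = 133 \cdot \frac{1}{112} = \frac{19}{16} \approx 1.1875$)
$A{\left(B \right)} = - \frac{13}{16}$ ($A{\left(B \right)} = -2 + \frac{19}{16} = - \frac{13}{16}$)
$\frac{K{\left(304 - 332 \right)}}{A{\left(\sqrt{-66 + Y{\left(17 \right)}} \right)}} - \frac{337052}{-404814} = \frac{\left(-7\right) \left(304 - 332\right)}{- \frac{13}{16}} - \frac{337052}{-404814} = - 7 \left(304 - 332\right) \left(- \frac{16}{13}\right) - - \frac{168526}{202407} = \left(-7\right) \left(-28\right) \left(- \frac{16}{13}\right) + \frac{168526}{202407} = 196 \left(- \frac{16}{13}\right) + \frac{168526}{202407} = - \frac{3136}{13} + \frac{168526}{202407} = - \frac{632557514}{2631291}$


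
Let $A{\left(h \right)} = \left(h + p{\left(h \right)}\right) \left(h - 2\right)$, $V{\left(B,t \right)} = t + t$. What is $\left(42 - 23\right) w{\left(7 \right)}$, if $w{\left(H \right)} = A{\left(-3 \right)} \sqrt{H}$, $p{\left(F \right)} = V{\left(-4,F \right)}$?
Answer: $855 \sqrt{7} \approx 2262.1$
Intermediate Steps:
$V{\left(B,t \right)} = 2 t$
$p{\left(F \right)} = 2 F$
$A{\left(h \right)} = 3 h \left(-2 + h\right)$ ($A{\left(h \right)} = \left(h + 2 h\right) \left(h - 2\right) = 3 h \left(-2 + h\right)$)
$w{\left(H \right)} = 45 \sqrt{H}$ ($w{\left(H \right)} = 3 \left(-3\right) \left(-2 - 3\right) \sqrt{H} = 3 \left(-3\right) \left(-5\right) \sqrt{H} = 45 \sqrt{H}$)
$\left(42 - 23\right) w{\left(7 \right)} = \left(42 - 23\right) 45 \sqrt{7} = 19 \cdot 45 \sqrt{7} = 855 \sqrt{7}$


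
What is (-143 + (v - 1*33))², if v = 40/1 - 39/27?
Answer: 1530169/81 ≈ 18891.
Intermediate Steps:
v = 347/9 (v = 40*1 - 39*1/27 = 40 - 13/9 = 347/9 ≈ 38.556)
(-143 + (v - 1*33))² = (-143 + (347/9 - 1*33))² = (-143 + (347/9 - 33))² = (-143 + 50/9)² = (-1237/9)² = 1530169/81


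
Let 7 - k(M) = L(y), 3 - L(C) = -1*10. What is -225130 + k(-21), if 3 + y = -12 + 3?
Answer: -225136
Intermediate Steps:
y = -12 (y = -3 + (-12 + 3) = -3 - 9 = -12)
L(C) = 13 (L(C) = 3 - (-1)*10 = 3 - 1*(-10) = 3 + 10 = 13)
k(M) = -6 (k(M) = 7 - 1*13 = 7 - 13 = -6)
-225130 + k(-21) = -225130 - 6 = -225136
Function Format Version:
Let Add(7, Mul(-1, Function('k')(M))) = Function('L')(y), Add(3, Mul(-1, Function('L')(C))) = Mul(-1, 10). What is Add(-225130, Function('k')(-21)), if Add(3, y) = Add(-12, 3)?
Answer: -225136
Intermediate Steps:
y = -12 (y = Add(-3, Add(-12, 3)) = Add(-3, -9) = -12)
Function('L')(C) = 13 (Function('L')(C) = Add(3, Mul(-1, Mul(-1, 10))) = Add(3, Mul(-1, -10)) = Add(3, 10) = 13)
Function('k')(M) = -6 (Function('k')(M) = Add(7, Mul(-1, 13)) = Add(7, -13) = -6)
Add(-225130, Function('k')(-21)) = Add(-225130, -6) = -225136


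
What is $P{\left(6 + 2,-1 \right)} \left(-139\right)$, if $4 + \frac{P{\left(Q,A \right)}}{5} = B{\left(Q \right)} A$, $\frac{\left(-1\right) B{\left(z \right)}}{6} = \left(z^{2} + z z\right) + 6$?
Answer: $-556000$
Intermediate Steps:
$B{\left(z \right)} = -36 - 12 z^{2}$ ($B{\left(z \right)} = - 6 \left(\left(z^{2} + z z\right) + 6\right) = - 6 \left(\left(z^{2} + z^{2}\right) + 6\right) = - 6 \left(2 z^{2} + 6\right) = - 6 \left(6 + 2 z^{2}\right) = -36 - 12 z^{2}$)
$P{\left(Q,A \right)} = -20 + 5 A \left(-36 - 12 Q^{2}\right)$ ($P{\left(Q,A \right)} = -20 + 5 \left(-36 - 12 Q^{2}\right) A = -20 + 5 A \left(-36 - 12 Q^{2}\right)$)
$P{\left(6 + 2,-1 \right)} \left(-139\right) = \left(-20 - - 60 \left(3 + \left(6 + 2\right)^{2}\right)\right) \left(-139\right) = \left(-20 - - 60 \left(3 + 8^{2}\right)\right) \left(-139\right) = \left(-20 - - 60 \left(3 + 64\right)\right) \left(-139\right) = \left(-20 - \left(-60\right) 67\right) \left(-139\right) = \left(-20 + 4020\right) \left(-139\right) = 4000 \left(-139\right) = -556000$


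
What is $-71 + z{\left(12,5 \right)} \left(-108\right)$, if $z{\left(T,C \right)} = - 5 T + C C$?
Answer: $3709$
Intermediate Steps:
$z{\left(T,C \right)} = C^{2} - 5 T$ ($z{\left(T,C \right)} = - 5 T + C^{2} = C^{2} - 5 T$)
$-71 + z{\left(12,5 \right)} \left(-108\right) = -71 + \left(5^{2} - 60\right) \left(-108\right) = -71 + \left(25 - 60\right) \left(-108\right) = -71 - -3780 = -71 + 3780 = 3709$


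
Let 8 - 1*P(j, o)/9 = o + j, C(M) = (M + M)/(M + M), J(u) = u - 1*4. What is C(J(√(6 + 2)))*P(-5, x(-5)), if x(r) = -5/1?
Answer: 162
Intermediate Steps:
J(u) = -4 + u (J(u) = u - 4 = -4 + u)
x(r) = -5 (x(r) = -5*1 = -5)
C(M) = 1 (C(M) = (2*M)/((2*M)) = (2*M)*(1/(2*M)) = 1)
P(j, o) = 72 - 9*j - 9*o (P(j, o) = 72 - 9*(o + j) = 72 - 9*(j + o) = 72 + (-9*j - 9*o) = 72 - 9*j - 9*o)
C(J(√(6 + 2)))*P(-5, x(-5)) = 1*(72 - 9*(-5) - 9*(-5)) = 1*(72 + 45 + 45) = 1*162 = 162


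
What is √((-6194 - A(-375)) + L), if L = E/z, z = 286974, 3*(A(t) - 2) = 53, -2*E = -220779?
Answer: I*√56854344687711/95658 ≈ 78.824*I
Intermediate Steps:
E = 220779/2 (E = -½*(-220779) = 220779/2 ≈ 1.1039e+5)
A(t) = 59/3 (A(t) = 2 + (⅓)*53 = 2 + 53/3 = 59/3)
L = 24531/63772 (L = (220779/2)/286974 = (220779/2)*(1/286974) = 24531/63772 ≈ 0.38467)
√((-6194 - A(-375)) + L) = √((-6194 - 1*59/3) + 24531/63772) = √((-6194 - 59/3) + 24531/63772) = √(-18641/3 + 24531/63772) = √(-1188700259/191316) = I*√56854344687711/95658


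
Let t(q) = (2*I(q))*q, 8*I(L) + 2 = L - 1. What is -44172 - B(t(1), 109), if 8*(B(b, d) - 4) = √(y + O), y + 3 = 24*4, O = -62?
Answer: -44176 - √31/8 ≈ -44177.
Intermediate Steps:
I(L) = -3/8 + L/8 (I(L) = -¼ + (L - 1)/8 = -¼ + (-1 + L)/8 = -¼ + (-⅛ + L/8) = -3/8 + L/8)
y = 93 (y = -3 + 24*4 = -3 + 96 = 93)
t(q) = q*(-¾ + q/4) (t(q) = (2*(-3/8 + q/8))*q = (-¾ + q/4)*q = q*(-¾ + q/4))
B(b, d) = 4 + √31/8 (B(b, d) = 4 + √(93 - 62)/8 = 4 + √31/8)
-44172 - B(t(1), 109) = -44172 - (4 + √31/8) = -44172 + (-4 - √31/8) = -44176 - √31/8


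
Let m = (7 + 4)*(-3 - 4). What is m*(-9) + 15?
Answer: 708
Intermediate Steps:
m = -77 (m = 11*(-7) = -77)
m*(-9) + 15 = -77*(-9) + 15 = 693 + 15 = 708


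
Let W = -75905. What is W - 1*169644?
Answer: -245549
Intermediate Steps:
W - 1*169644 = -75905 - 1*169644 = -75905 - 169644 = -245549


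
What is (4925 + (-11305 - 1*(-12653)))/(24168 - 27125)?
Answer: -6273/2957 ≈ -2.1214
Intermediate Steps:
(4925 + (-11305 - 1*(-12653)))/(24168 - 27125) = (4925 + (-11305 + 12653))/(-2957) = (4925 + 1348)*(-1/2957) = 6273*(-1/2957) = -6273/2957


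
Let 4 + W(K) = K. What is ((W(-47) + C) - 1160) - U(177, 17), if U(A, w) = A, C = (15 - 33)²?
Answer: -1064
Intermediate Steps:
C = 324 (C = (-18)² = 324)
W(K) = -4 + K
((W(-47) + C) - 1160) - U(177, 17) = (((-4 - 47) + 324) - 1160) - 1*177 = ((-51 + 324) - 1160) - 177 = (273 - 1160) - 177 = -887 - 177 = -1064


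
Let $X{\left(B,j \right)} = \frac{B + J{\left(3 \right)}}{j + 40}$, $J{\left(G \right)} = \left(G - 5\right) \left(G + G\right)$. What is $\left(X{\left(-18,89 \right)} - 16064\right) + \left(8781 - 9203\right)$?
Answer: $- \frac{708908}{43} \approx -16486.0$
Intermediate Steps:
$J{\left(G \right)} = 2 G \left(-5 + G\right)$ ($J{\left(G \right)} = \left(G + \left(-6 + 1\right)\right) 2 G = \left(G - 5\right) 2 G = \left(-5 + G\right) 2 G = 2 G \left(-5 + G\right)$)
$X{\left(B,j \right)} = \frac{-12 + B}{40 + j}$ ($X{\left(B,j \right)} = \frac{B + 2 \cdot 3 \left(-5 + 3\right)}{j + 40} = \frac{B + 2 \cdot 3 \left(-2\right)}{40 + j} = \frac{B - 12}{40 + j} = \frac{-12 + B}{40 + j}$)
$\left(X{\left(-18,89 \right)} - 16064\right) + \left(8781 - 9203\right) = \left(\frac{-12 - 18}{40 + 89} - 16064\right) + \left(8781 - 9203\right) = \left(\frac{1}{129} \left(-30\right) - 16064\right) - 422 = \left(- \frac{10}{43} - 16064\right) - 422 = - \frac{690762}{43} - 422 = - \frac{708908}{43}$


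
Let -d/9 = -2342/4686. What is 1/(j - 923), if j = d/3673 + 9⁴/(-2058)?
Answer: -1967868518/1822613888827 ≈ -0.0010797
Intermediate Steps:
d = 3513/781 (d = -(-21078)/4686 = -9*(-1171/2343) = 3513/781 ≈ 4.4981)
j = -6271246713/1967868518 (j = (3513/781)/3673 + 9⁴/(-2058) = (3513/781)*(1/3673) + 6561*(-1/2058) = 3513/2868613 - 2187/686 = -6271246713/1967868518 ≈ -3.1868)
1/(j - 923) = 1/(-6271246713/1967868518 - 923) = 1/(-1822613888827/1967868518) = -1967868518/1822613888827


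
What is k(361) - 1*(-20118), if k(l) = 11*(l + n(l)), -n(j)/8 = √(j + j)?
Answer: 24089 - 1672*√2 ≈ 21724.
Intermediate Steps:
n(j) = -8*√2*√j (n(j) = -8*√(j + j) = -8*√2*√j)
k(l) = 11*l - 88*√2*√l (k(l) = 11*(l - 8*√2*√l) = 11*l - 88*√2*√l)
k(361) - 1*(-20118) = (11*361 - 88*√2*√361) - 1*(-20118) = (3971 - 88*√2*19) + 20118 = (3971 - 1672*√2) + 20118 = 24089 - 1672*√2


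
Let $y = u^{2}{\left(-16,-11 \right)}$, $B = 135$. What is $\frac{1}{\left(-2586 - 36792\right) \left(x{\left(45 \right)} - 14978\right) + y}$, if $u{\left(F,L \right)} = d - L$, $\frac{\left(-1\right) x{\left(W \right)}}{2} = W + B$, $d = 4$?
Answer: $\frac{1}{603979989} \approx 1.6557 \cdot 10^{-9}$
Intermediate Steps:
$x{\left(W \right)} = -270 - 2 W$ ($x{\left(W \right)} = - 2 \left(W + 135\right) = - 2 \left(135 + W\right) = -270 - 2 W$)
$u{\left(F,L \right)} = 4 - L$
$y = 225$ ($y = \left(4 - -11\right)^{2} = \left(4 + 11\right)^{2} = 15^{2} = 225$)
$\frac{1}{\left(-2586 - 36792\right) \left(x{\left(45 \right)} - 14978\right) + y} = \frac{1}{\left(-2586 - 36792\right) \left(\left(-270 - 90\right) - 14978\right) + 225} = \frac{1}{- 39378 \left(\left(-270 - 90\right) - 14978\right) + 225} = \frac{1}{- 39378 \left(-360 - 14978\right) + 225} = \frac{1}{\left(-39378\right) \left(-15338\right) + 225} = \frac{1}{603979764 + 225} = \frac{1}{603979989}$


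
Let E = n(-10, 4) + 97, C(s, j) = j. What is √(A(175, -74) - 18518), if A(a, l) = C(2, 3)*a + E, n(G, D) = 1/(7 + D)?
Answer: I*√2165405/11 ≈ 133.78*I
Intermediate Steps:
E = 1068/11 (E = 1/(7 + 4) + 97 = 1/11 + 97 = 1068/11 ≈ 97.091)
A(a, l) = 1068/11 + 3*a (A(a, l) = 3*a + 1068/11 = 1068/11 + 3*a)
√(A(175, -74) - 18518) = √((1068/11 + 3*175) - 18518) = √((1068/11 + 525) - 18518) = √(6843/11 - 18518) = √(-196855/11) = I*√2165405/11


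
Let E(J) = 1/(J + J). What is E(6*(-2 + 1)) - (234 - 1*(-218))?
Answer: -5425/12 ≈ -452.08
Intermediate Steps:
E(J) = 1/(2*J)
E(6*(-2 + 1)) - (234 - 1*(-218)) = 1/(2*((6*(-2 + 1)))) - (234 - 1*(-218)) = 1/(2*((6*(-1)))) - (234 + 218) = (½)/(-6) - 1*452 = (½)*(-⅙) - 452 = -1/12 - 452 = -5425/12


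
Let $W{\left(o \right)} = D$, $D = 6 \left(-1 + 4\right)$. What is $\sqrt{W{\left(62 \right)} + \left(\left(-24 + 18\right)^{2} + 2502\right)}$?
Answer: $6 \sqrt{71} \approx 50.557$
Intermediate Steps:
$D = 18$ ($D = 6 \cdot 3 = 18$)
$W{\left(o \right)} = 18$
$\sqrt{W{\left(62 \right)} + \left(\left(-24 + 18\right)^{2} + 2502\right)} = \sqrt{18 + \left(\left(-24 + 18\right)^{2} + 2502\right)} = \sqrt{18 + \left(\left(-6\right)^{2} + 2502\right)} = \sqrt{18 + \left(36 + 2502\right)} = \sqrt{18 + 2538} = \sqrt{2556} = 6 \sqrt{71}$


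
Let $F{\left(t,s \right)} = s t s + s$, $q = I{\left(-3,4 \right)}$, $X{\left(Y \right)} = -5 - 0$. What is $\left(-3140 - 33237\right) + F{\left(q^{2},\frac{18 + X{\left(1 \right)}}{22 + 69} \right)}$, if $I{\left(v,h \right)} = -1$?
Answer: $- \frac{1782465}{49} \approx -36377.0$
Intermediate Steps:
$X{\left(Y \right)} = -5$ ($X{\left(Y \right)} = -5 + 0 = -5$)
$q = -1$
$F{\left(t,s \right)} = s + t s^{2}$ ($F{\left(t,s \right)} = t s^{2} + s = s + t s^{2}$)
$\left(-3140 - 33237\right) + F{\left(q^{2},\frac{18 + X{\left(1 \right)}}{22 + 69} \right)} = \left(-3140 - 33237\right) + \frac{18 - 5}{22 + 69} \left(1 + \frac{18 - 5}{22 + 69} \left(-1\right)^{2}\right) = -36377 + \frac{13}{91} \left(1 + \frac{13}{91} \cdot 1\right) = -36377 + 13 \cdot \frac{1}{91} \left(1 + 13 \cdot \frac{1}{91} \cdot 1\right) = -36377 + \frac{1 + \frac{1}{7} \cdot 1}{7} = -36377 + \frac{1 + \frac{1}{7}}{7} = -36377 + \frac{1}{7} \cdot \frac{8}{7} = -36377 + \frac{8}{49} = - \frac{1782465}{49}$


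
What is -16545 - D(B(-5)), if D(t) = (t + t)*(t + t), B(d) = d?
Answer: -16645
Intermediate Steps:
D(t) = 4*t**2 (D(t) = (2*t)*(2*t) = 4*t**2)
-16545 - D(B(-5)) = -16545 - 4*(-5)**2 = -16545 - 4*25 = -16545 - 1*100 = -16545 - 100 = -16645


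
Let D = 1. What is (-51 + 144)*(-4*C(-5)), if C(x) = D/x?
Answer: 372/5 ≈ 74.400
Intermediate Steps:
C(x) = 1/x
(-51 + 144)*(-4*C(-5)) = (-51 + 144)*(-4/(-5)) = 93*(-4*(-1/5)) = 93*(4/5) = 372/5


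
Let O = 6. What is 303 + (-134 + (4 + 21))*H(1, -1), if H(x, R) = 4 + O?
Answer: -787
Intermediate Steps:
H(x, R) = 10 (H(x, R) = 4 + 6 = 10)
303 + (-134 + (4 + 21))*H(1, -1) = 303 + (-134 + (4 + 21))*10 = 303 + (-134 + 25)*10 = 303 - 109*10 = 303 - 1090 = -787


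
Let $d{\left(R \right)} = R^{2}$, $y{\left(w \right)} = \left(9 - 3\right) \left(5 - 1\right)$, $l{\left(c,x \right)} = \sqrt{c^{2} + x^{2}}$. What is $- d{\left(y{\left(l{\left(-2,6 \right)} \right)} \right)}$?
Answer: $-576$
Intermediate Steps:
$y{\left(w \right)} = 24$ ($y{\left(w \right)} = 6 \cdot 4 = 24$)
$- d{\left(y{\left(l{\left(-2,6 \right)} \right)} \right)} = - 24^{2} = \left(-1\right) 576 = -576$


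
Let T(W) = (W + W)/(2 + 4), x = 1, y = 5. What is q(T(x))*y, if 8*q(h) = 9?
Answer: 45/8 ≈ 5.6250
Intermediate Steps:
T(W) = W/3 (T(W) = (2*W)/6 = (2*W)*(⅙) = W/3)
q(h) = 9/8 (q(h) = (⅛)*9 = 9/8)
q(T(x))*y = (9/8)*5 = 45/8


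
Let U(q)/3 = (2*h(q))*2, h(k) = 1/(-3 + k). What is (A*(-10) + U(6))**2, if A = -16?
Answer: 26896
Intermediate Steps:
U(q) = 12/(-3 + q) (U(q) = 3*((2/(-3 + q))*2) = 3*(4/(-3 + q)) = 12/(-3 + q))
(A*(-10) + U(6))**2 = (-16*(-10) + 12/(-3 + 6))**2 = (160 + 12/3)**2 = (160 + 12*(1/3))**2 = (160 + 4)**2 = 164**2 = 26896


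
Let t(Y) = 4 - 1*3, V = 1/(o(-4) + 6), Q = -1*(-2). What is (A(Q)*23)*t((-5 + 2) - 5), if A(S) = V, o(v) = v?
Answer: 23/2 ≈ 11.500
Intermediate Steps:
Q = 2
V = ½ (V = 1/(-4 + 6) = 1/2 = ½ ≈ 0.50000)
A(S) = ½
t(Y) = 1 (t(Y) = 4 - 3 = 1)
(A(Q)*23)*t((-5 + 2) - 5) = ((½)*23)*1 = (23/2)*1 = 23/2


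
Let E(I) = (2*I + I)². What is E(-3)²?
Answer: 6561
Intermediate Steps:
E(I) = 9*I² (E(I) = (3*I)² = 9*I²)
E(-3)² = (9*(-3)²)² = (9*9)² = 81² = 6561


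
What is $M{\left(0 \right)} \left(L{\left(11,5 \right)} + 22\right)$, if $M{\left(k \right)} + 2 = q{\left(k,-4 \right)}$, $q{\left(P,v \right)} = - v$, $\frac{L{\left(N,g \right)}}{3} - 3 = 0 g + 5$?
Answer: $92$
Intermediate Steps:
$L{\left(N,g \right)} = 24$ ($L{\left(N,g \right)} = 9 + 3 \left(0 g + 5\right) = 9 + 3 \left(0 + 5\right) = 9 + 3 \cdot 5 = 9 + 15 = 24$)
$M{\left(k \right)} = 2$ ($M{\left(k \right)} = -2 - -4 = -2 + 4 = 2$)
$M{\left(0 \right)} \left(L{\left(11,5 \right)} + 22\right) = 2 \left(24 + 22\right) = 2 \cdot 46 = 92$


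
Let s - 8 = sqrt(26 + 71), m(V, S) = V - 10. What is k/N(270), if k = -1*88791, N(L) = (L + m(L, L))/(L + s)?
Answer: -12341949/265 - 88791*sqrt(97)/530 ≈ -48223.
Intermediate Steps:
m(V, S) = -10 + V
s = 8 + sqrt(97) (s = 8 + sqrt(26 + 71) = 8 + sqrt(97) ≈ 17.849)
N(L) = (-10 + 2*L)/(8 + L + sqrt(97)) (N(L) = (L + (-10 + L))/(L + (8 + sqrt(97))) = (-10 + 2*L)/(8 + L + sqrt(97)))
k = -88791
k/N(270) = -88791*(8 + 270 + sqrt(97))/(2*(-5 + 270)) = -(12341949/265 + 88791*sqrt(97)/530) = -88791*(139/265 + sqrt(97)/530) = -12341949/265 - 88791*sqrt(97)/530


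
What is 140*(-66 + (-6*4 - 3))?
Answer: -13020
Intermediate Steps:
140*(-66 + (-6*4 - 3)) = 140*(-66 + (-24 - 3)) = 140*(-66 - 27) = 140*(-93) = -13020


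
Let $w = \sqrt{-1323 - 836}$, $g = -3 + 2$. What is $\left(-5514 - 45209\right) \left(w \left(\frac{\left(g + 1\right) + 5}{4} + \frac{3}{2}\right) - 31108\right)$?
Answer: $1577891084 - \frac{557953 i \sqrt{2159}}{4} \approx 1.5779 \cdot 10^{9} - 6.4813 \cdot 10^{6} i$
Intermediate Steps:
$g = -1$
$w = i \sqrt{2159}$ ($w = \sqrt{-2159} = i \sqrt{2159} \approx 46.465 i$)
$\left(-5514 - 45209\right) \left(w \left(\frac{\left(g + 1\right) + 5}{4} + \frac{3}{2}\right) - 31108\right) = \left(-5514 - 45209\right) \left(i \sqrt{2159} \left(\frac{\left(-1 + 1\right) + 5}{4} + \frac{3}{2}\right) - 31108\right) = - 50723 \left(i \sqrt{2159} \left(\left(0 + 5\right) \frac{1}{4} + 3 \cdot \frac{1}{2}\right) - 31108\right) = - 50723 \left(i \sqrt{2159} \left(5 \cdot \frac{1}{4} + \frac{3}{2}\right) - 31108\right) = - 50723 \left(i \sqrt{2159} \left(\frac{5}{4} + \frac{3}{2}\right) - 31108\right) = - 50723 \left(i \sqrt{2159} \cdot \frac{11}{4} - 31108\right) = - 50723 \left(\frac{11 i \sqrt{2159}}{4} - 31108\right) = - 50723 \left(-31108 + \frac{11 i \sqrt{2159}}{4}\right) = 1577891084 - \frac{557953 i \sqrt{2159}}{4}$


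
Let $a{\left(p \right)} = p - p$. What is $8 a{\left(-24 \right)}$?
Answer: $0$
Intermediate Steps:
$a{\left(p \right)} = 0$
$8 a{\left(-24 \right)} = 8 \cdot 0 = 0$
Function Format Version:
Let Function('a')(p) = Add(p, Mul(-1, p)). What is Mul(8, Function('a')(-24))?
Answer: 0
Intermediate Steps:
Function('a')(p) = 0
Mul(8, Function('a')(-24)) = Mul(8, 0) = 0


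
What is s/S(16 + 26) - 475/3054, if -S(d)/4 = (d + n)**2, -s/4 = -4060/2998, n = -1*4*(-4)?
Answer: -10351085/66380217 ≈ -0.15594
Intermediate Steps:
n = 16 (n = -4*(-4) = 16)
s = 8120/1499 (s = -(-16240)/2998 = -4*(-2030/1499) = 8120/1499 ≈ 5.4169)
S(d) = -4*(16 + d)**2 (S(d) = -4*(d + 16)**2 = -4*(16 + d)**2)
s/S(16 + 26) - 475/3054 = 8120/(1499*((-4*(16 + (16 + 26))**2))) - 475/3054 = 8120/(1499*((-4*(16 + 42)**2))) - 475*1/3054 = 8120/(1499*((-4*58**2))) - 475/3054 = 8120/(1499*((-4*3364))) - 475/3054 = (8120/1499)/(-13456) - 475/3054 = (8120/1499)*(-1/13456) - 475/3054 = -35/86942 - 475/3054 = -10351085/66380217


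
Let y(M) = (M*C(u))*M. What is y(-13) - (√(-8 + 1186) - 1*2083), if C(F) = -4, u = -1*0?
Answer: 1407 - √1178 ≈ 1372.7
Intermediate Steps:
u = 0
y(M) = -4*M² (y(M) = (M*(-4))*M = (-4*M)*M = -4*M²)
y(-13) - (√(-8 + 1186) - 1*2083) = -4*(-13)² - (√(-8 + 1186) - 1*2083) = -4*169 - (√1178 - 2083) = -676 - (-2083 + √1178) = -676 + (2083 - √1178) = 1407 - √1178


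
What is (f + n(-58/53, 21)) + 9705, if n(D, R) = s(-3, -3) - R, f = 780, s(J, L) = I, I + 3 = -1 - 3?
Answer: 10457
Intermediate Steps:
I = -7 (I = -3 + (-1 - 3) = -3 - 4 = -7)
s(J, L) = -7
n(D, R) = -7 - R
(f + n(-58/53, 21)) + 9705 = (780 + (-7 - 1*21)) + 9705 = (780 + (-7 - 21)) + 9705 = (780 - 28) + 9705 = 752 + 9705 = 10457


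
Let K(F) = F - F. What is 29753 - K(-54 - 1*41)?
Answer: 29753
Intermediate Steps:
K(F) = 0
29753 - K(-54 - 1*41) = 29753 - 1*0 = 29753 + 0 = 29753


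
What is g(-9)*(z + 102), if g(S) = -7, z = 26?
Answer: -896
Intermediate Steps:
g(-9)*(z + 102) = -7*(26 + 102) = -7*128 = -896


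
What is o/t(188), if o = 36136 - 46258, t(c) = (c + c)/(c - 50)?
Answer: -349209/94 ≈ -3715.0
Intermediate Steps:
t(c) = 2*c/(-50 + c) (t(c) = (2*c)/(-50 + c) = 2*c/(-50 + c))
o = -10122
o/t(188) = -10122/(2*188/(-50 + 188)) = -10122/(2*188/138) = -10122/(2*188*(1/138)) = -10122/188/69 = -10122*69/188 = -349209/94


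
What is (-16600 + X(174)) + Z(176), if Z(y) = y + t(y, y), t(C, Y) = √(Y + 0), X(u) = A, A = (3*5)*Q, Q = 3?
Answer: -16379 + 4*√11 ≈ -16366.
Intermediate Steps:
A = 45 (A = (3*5)*3 = 15*3 = 45)
X(u) = 45
t(C, Y) = √Y
Z(y) = y + √y
(-16600 + X(174)) + Z(176) = (-16600 + 45) + (176 + √176) = -16555 + (176 + 4*√11) = -16379 + 4*√11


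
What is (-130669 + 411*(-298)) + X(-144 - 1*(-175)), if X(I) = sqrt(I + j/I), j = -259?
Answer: -253147 + 3*sqrt(2418)/31 ≈ -2.5314e+5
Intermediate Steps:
X(I) = sqrt(I - 259/I)
(-130669 + 411*(-298)) + X(-144 - 1*(-175)) = (-130669 + 411*(-298)) + sqrt((-144 - 1*(-175)) - 259/(-144 - 1*(-175))) = (-130669 - 122478) + sqrt((-144 + 175) - 259/(-144 + 175)) = -253147 + sqrt(31 - 259/31) = -253147 + sqrt(702/31) = -253147 + 3*sqrt(2418)/31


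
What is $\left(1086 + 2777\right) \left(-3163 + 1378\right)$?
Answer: $-6895455$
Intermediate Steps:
$\left(1086 + 2777\right) \left(-3163 + 1378\right) = 3863 \left(-1785\right) = -6895455$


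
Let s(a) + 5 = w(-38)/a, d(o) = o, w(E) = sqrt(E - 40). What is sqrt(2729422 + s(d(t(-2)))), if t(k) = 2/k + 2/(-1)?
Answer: sqrt(24564753 - 3*I*sqrt(78))/3 ≈ 1652.1 - 0.00089097*I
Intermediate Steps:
w(E) = sqrt(-40 + E)
t(k) = -2 + 2/k (t(k) = 2/k + 2*(-1) = 2/k - 2 = -2 + 2/k)
s(a) = -5 + I*sqrt(78)/a (s(a) = -5 + sqrt(-40 - 38)/a = -5 + sqrt(-78)/a = -5 + (I*sqrt(78))/a = -5 + I*sqrt(78)/a)
sqrt(2729422 + s(d(t(-2)))) = sqrt(2729422 + (-5 + I*sqrt(78)/(-2 + 2/(-2)))) = sqrt(2729422 + (-5 + I*sqrt(78)/(-2 + 2*(-1/2)))) = sqrt(2729422 + (-5 + I*sqrt(78)/(-2 - 1))) = sqrt(2729422 + (-5 + I*sqrt(78)/(-3))) = sqrt(2729422 + (-5 + I*sqrt(78)*(-1/3))) = sqrt(2729422 + (-5 - I*sqrt(78)/3)) = sqrt(2729417 - I*sqrt(78)/3)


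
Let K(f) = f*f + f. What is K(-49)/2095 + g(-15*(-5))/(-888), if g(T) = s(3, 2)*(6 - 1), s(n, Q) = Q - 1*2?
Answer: 2352/2095 ≈ 1.1227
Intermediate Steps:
s(n, Q) = -2 + Q (s(n, Q) = Q - 2 = -2 + Q)
g(T) = 0 (g(T) = (-2 + 2)*(6 - 1) = 0*5 = 0)
K(f) = f + f² (K(f) = f² + f = f + f²)
K(-49)/2095 + g(-15*(-5))/(-888) = -49*(1 - 49)/2095 + 0/(-888) = -49*(-48)*(1/2095) + 0*(-1/888) = 2352*(1/2095) + 0 = 2352/2095 + 0 = 2352/2095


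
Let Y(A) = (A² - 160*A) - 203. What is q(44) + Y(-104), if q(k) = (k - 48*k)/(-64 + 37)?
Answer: 737899/27 ≈ 27330.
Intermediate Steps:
q(k) = 47*k/27 (q(k) = -47*k/(-27) = -47*k*(-1/27) = 47*k/27)
Y(A) = -203 + A² - 160*A
q(44) + Y(-104) = (47/27)*44 + (-203 + (-104)² - 160*(-104)) = 2068/27 + (-203 + 10816 + 16640) = 2068/27 + 27253 = 737899/27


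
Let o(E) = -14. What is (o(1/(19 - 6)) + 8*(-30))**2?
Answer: 64516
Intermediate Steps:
(o(1/(19 - 6)) + 8*(-30))**2 = (-14 + 8*(-30))**2 = (-14 - 240)**2 = (-254)**2 = 64516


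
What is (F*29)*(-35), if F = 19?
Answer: -19285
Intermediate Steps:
(F*29)*(-35) = (19*29)*(-35) = 551*(-35) = -19285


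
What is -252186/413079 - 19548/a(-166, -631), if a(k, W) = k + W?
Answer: 2624625350/109741321 ≈ 23.916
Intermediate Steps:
a(k, W) = W + k
-252186/413079 - 19548/a(-166, -631) = -252186/413079 - 19548/(-631 - 166) = -252186*1/413079 - 19548/(-797) = -84062/137693 - 19548*(-1/797) = -84062/137693 + 19548/797 = 2624625350/109741321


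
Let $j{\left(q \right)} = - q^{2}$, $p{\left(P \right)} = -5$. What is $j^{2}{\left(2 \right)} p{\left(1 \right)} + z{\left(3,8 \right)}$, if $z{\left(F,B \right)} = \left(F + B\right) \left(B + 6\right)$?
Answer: $74$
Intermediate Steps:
$z{\left(F,B \right)} = \left(6 + B\right) \left(B + F\right)$ ($z{\left(F,B \right)} = \left(B + F\right) \left(6 + B\right) = \left(6 + B\right) \left(B + F\right)$)
$j^{2}{\left(2 \right)} p{\left(1 \right)} + z{\left(3,8 \right)} = \left(- 2^{2}\right)^{2} \left(-5\right) + \left(8^{2} + 6 \cdot 8 + 6 \cdot 3 + 8 \cdot 3\right) = \left(\left(-1\right) 4\right)^{2} \left(-5\right) + \left(64 + 48 + 18 + 24\right) = \left(-4\right)^{2} \left(-5\right) + 154 = 16 \left(-5\right) + 154 = -80 + 154 = 74$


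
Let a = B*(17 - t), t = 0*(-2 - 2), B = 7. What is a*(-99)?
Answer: -11781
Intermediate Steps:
t = 0 (t = 0*(-4) = 0)
a = 119 (a = 7*(17 - 1*0) = 7*(17 + 0) = 7*17 = 119)
a*(-99) = 119*(-99) = -11781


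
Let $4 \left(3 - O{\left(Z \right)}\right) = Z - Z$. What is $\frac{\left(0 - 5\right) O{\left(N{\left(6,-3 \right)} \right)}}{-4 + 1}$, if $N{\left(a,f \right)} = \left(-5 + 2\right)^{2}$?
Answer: $5$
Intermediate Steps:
$N{\left(a,f \right)} = 9$ ($N{\left(a,f \right)} = \left(-3\right)^{2} = 9$)
$O{\left(Z \right)} = 3$ ($O{\left(Z \right)} = 3 - \frac{Z - Z}{4} = 3 - 0 = 3 + 0 = 3$)
$\frac{\left(0 - 5\right) O{\left(N{\left(6,-3 \right)} \right)}}{-4 + 1} = \frac{\left(0 - 5\right) 3}{-4 + 1} = \frac{\left(0 - 5\right) 3}{-3} = \left(-5\right) 3 \left(- \frac{1}{3}\right) = \left(-15\right) \left(- \frac{1}{3}\right) = 5$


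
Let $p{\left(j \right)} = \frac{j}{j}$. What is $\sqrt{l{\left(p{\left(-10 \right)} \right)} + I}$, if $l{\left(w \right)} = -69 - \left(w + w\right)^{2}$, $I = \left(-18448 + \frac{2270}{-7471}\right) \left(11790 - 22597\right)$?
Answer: $\frac{\sqrt{11128045893131573}}{7471} \approx 14120.0$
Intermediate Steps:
$p{\left(j \right)} = 1$
$I = \frac{1489499393346}{7471}$ ($I = \left(-18448 + 2270 \left(- \frac{1}{7471}\right)\right) \left(-10807\right) = \left(-18448 - \frac{2270}{7471}\right) \left(-10807\right) = \left(- \frac{137827278}{7471}\right) \left(-10807\right) = \frac{1489499393346}{7471} \approx 1.9937 \cdot 10^{8}$)
$l{\left(w \right)} = -69 - 4 w^{2}$ ($l{\left(w \right)} = -69 - \left(2 w\right)^{2} = -69 - 4 w^{2}$)
$\sqrt{l{\left(p{\left(-10 \right)} \right)} + I} = \sqrt{\left(-69 - 4 \cdot 1^{2}\right) + \frac{1489499393346}{7471}} = \sqrt{\left(-69 - 4\right) + \frac{1489499393346}{7471}} = \sqrt{-73 + \frac{1489499393346}{7471}} = \sqrt{\frac{1489498847963}{7471}} = \frac{\sqrt{11128045893131573}}{7471}$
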